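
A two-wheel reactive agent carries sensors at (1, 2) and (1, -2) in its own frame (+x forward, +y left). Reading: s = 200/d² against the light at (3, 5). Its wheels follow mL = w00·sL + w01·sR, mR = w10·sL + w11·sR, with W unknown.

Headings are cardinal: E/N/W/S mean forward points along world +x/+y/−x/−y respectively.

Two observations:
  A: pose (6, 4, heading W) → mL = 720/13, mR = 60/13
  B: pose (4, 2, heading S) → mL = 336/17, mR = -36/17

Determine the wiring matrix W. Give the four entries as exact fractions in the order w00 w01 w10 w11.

obs A: pose=(6,4,W) → sL=200/13, sR=40, mL=720/13, mR=60/13
obs B: pose=(4,2,S) → sL=8, sR=200/17, mL=336/17, mR=-36/17
sensor matrix S = [[200/13, 40], [8, 200/17]]; det S = -30720/221
solve [mL_A; mL_B] = S·[w00; w01] and [mR_A; mR_B] = S·[w10; w11]:
  w00 = 1, w01 = 1, w10 = -1, w11 = 1/2

1 1 -1 1/2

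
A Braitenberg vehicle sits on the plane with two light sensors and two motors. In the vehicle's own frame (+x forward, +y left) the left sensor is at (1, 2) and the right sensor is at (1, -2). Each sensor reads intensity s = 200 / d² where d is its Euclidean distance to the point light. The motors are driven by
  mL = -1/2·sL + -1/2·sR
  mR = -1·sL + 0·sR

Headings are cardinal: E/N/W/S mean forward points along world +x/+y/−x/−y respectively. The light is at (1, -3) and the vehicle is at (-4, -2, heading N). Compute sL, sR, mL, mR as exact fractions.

left sensor world pos  = (-6, -1); dL² = 53
right sensor world pos = (-2, -1); dR² = 13
sL = 200/53 = 200/53
sR = 200/13 = 200/13
mL = -1/2·sL + -1/2·sR = -6600/689
mR = -1·sL + 0·sR = -200/53

200/53 200/13 -6600/689 -200/53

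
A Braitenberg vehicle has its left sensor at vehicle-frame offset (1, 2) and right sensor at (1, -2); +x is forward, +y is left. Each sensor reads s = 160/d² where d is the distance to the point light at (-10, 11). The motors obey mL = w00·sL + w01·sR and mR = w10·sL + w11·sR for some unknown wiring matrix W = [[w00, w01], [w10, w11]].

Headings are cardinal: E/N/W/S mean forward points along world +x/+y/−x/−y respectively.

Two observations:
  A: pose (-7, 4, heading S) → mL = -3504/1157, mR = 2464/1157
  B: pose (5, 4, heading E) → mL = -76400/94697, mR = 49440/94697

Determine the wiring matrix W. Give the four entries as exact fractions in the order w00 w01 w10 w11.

-1 -1/2 1/2 1/2

obs A: pose=(-7,4,S) → sL=160/89, sR=32/13, mL=-3504/1157, mR=2464/1157
obs B: pose=(5,4,E) → sL=160/281, sR=160/337, mL=-76400/94697, mR=49440/94697
sensor matrix S = [[160/89, 32/13], [160/281, 160/337]]; det S = -60047360/109564429
solve [mL_A; mL_B] = S·[w00; w01] and [mR_A; mR_B] = S·[w10; w11]:
  w00 = -1, w01 = -1/2, w10 = 1/2, w11 = 1/2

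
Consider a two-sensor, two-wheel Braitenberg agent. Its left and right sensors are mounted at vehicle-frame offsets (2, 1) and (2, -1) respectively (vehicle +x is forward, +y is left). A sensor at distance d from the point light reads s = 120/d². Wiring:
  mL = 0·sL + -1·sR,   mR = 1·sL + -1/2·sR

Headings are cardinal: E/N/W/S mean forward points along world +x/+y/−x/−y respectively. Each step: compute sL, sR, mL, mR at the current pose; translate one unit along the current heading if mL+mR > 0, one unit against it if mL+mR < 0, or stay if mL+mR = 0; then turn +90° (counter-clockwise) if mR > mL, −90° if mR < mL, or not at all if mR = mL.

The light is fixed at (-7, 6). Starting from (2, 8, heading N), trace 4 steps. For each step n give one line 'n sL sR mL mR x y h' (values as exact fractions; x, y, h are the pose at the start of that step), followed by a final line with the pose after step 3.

n=0: pose=(2,8,N); sL=3/2, sR=30/29; mL=-30/29, mR=57/58; mL+mR=-3/58 → advance -1; mR−mL=117/58 → turn +1·90°
n=1: pose=(2,7,W); sL=120/49, sR=120/53; mL=-120/53, mR=3420/2597; mL+mR=-2460/2597 → advance -1; mR−mL=9300/2597 → turn +1·90°
n=2: pose=(3,7,S); sL=60/61, sR=60/41; mL=-60/41, mR=630/2501; mL+mR=-3030/2501 → advance -1; mR−mL=4290/2501 → turn +1·90°
n=3: pose=(3,8,E); sL=40/51, sR=24/29; mL=-24/29, mR=548/1479; mL+mR=-676/1479 → advance -1; mR−mL=1772/1479 → turn +1·90°

0 3/2 30/29 -30/29 57/58 2 8 N
1 120/49 120/53 -120/53 3420/2597 2 7 W
2 60/61 60/41 -60/41 630/2501 3 7 S
3 40/51 24/29 -24/29 548/1479 3 8 E
final 2 8 N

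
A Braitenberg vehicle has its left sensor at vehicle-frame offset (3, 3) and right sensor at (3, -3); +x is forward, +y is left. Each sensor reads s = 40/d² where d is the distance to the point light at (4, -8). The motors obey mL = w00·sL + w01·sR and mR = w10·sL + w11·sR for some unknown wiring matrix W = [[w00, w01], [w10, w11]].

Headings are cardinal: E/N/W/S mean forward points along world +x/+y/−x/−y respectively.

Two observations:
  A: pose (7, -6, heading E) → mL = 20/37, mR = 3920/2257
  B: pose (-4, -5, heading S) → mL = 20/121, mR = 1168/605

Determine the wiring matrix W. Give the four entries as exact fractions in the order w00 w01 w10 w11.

0 1/2 1 1

obs A: pose=(7,-6,E) → sL=40/61, sR=40/37, mL=20/37, mR=3920/2257
obs B: pose=(-4,-5,S) → sL=8/5, sR=40/121, mL=20/121, mR=1168/605
sensor matrix S = [[40/61, 40/37], [8/5, 40/121]]; det S = -413184/273097
solve [mL_A; mL_B] = S·[w00; w01] and [mR_A; mR_B] = S·[w10; w11]:
  w00 = 0, w01 = 1/2, w10 = 1, w11 = 1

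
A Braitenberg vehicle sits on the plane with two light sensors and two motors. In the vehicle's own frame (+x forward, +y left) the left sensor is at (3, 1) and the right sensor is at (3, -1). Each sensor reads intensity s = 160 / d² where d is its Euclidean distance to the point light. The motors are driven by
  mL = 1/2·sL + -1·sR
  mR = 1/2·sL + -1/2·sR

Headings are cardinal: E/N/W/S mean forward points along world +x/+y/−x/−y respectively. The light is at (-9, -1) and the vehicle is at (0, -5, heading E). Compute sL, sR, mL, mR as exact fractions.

160/153 160/169 -10960/25857 1280/25857

left sensor world pos  = (3, -4); dL² = 153
right sensor world pos = (3, -6); dR² = 169
sL = 160/153 = 160/153
sR = 160/169 = 160/169
mL = 1/2·sL + -1·sR = -10960/25857
mR = 1/2·sL + -1/2·sR = 1280/25857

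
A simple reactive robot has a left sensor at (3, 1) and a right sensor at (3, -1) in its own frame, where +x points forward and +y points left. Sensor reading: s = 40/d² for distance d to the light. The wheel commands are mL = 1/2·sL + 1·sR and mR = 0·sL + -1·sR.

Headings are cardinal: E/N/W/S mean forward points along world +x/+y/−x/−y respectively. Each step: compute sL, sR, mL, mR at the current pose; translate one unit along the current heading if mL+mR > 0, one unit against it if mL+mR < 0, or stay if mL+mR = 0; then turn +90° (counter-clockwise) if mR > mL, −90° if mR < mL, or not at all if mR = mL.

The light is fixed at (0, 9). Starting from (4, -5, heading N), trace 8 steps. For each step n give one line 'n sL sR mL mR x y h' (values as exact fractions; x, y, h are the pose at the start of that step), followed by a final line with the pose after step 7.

n=0: pose=(4,-5,N); sL=4/13, sR=20/73; mL=406/949, mR=-20/73; mL+mR=2/13 → advance +1; mR−mL=-666/949 → turn -1·90°
n=1: pose=(4,-4,E); sL=40/193, sR=8/49; mL=2524/9457, mR=-8/49; mL+mR=20/193 → advance +1; mR−mL=-4068/9457 → turn -1·90°
n=2: pose=(5,-4,S); sL=10/73, sR=5/34; mL=535/2482, mR=-5/34; mL+mR=5/73 → advance +1; mR−mL=-450/1241 → turn -1·90°
n=3: pose=(5,-5,W); sL=40/229, sR=40/173; mL=12620/39617, mR=-40/173; mL+mR=20/229 → advance +1; mR−mL=-21780/39617 → turn -1·90°
n=4: pose=(4,-5,N); sL=4/13, sR=20/73; mL=406/949, mR=-20/73; mL+mR=2/13 → advance +1; mR−mL=-666/949 → turn -1·90°
n=5: pose=(4,-4,E); sL=40/193, sR=8/49; mL=2524/9457, mR=-8/49; mL+mR=20/193 → advance +1; mR−mL=-4068/9457 → turn -1·90°
n=6: pose=(5,-4,S); sL=10/73, sR=5/34; mL=535/2482, mR=-5/34; mL+mR=5/73 → advance +1; mR−mL=-450/1241 → turn -1·90°
n=7: pose=(5,-5,W); sL=40/229, sR=40/173; mL=12620/39617, mR=-40/173; mL+mR=20/229 → advance +1; mR−mL=-21780/39617 → turn -1·90°

0 4/13 20/73 406/949 -20/73 4 -5 N
1 40/193 8/49 2524/9457 -8/49 4 -4 E
2 10/73 5/34 535/2482 -5/34 5 -4 S
3 40/229 40/173 12620/39617 -40/173 5 -5 W
4 4/13 20/73 406/949 -20/73 4 -5 N
5 40/193 8/49 2524/9457 -8/49 4 -4 E
6 10/73 5/34 535/2482 -5/34 5 -4 S
7 40/229 40/173 12620/39617 -40/173 5 -5 W
final 4 -5 N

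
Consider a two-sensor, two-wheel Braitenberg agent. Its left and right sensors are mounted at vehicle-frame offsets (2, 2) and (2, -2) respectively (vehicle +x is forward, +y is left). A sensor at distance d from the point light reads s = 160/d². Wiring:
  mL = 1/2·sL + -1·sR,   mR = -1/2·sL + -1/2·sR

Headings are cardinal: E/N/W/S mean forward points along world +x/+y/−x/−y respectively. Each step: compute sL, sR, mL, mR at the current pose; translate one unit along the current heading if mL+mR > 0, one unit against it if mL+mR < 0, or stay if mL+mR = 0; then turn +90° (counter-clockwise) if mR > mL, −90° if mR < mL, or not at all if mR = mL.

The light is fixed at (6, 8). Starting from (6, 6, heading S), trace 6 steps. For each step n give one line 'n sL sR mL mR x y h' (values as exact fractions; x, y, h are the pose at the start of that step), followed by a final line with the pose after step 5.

n=0: pose=(6,6,S); sL=8, sR=8; mL=-4, mR=-8; mL+mR=-12 → advance -1; mR−mL=-4 → turn -1·90°
n=1: pose=(6,7,W); sL=160/13, sR=32; mL=-336/13, mR=-288/13; mL+mR=-48 → advance -1; mR−mL=48/13 → turn +1·90°
n=2: pose=(7,7,S); sL=80/9, sR=16; mL=-104/9, mR=-112/9; mL+mR=-24 → advance -1; mR−mL=-8/9 → turn -1·90°
n=3: pose=(7,8,W); sL=32, sR=32; mL=-16, mR=-32; mL+mR=-48 → advance -1; mR−mL=-16 → turn -1·90°
n=4: pose=(8,8,N); sL=40, sR=8; mL=12, mR=-24; mL+mR=-12 → advance -1; mR−mL=-36 → turn -1·90°
n=5: pose=(8,7,E); sL=160/17, sR=32/5; mL=-144/85, mR=-672/85; mL+mR=-48/5 → advance -1; mR−mL=-528/85 → turn -1·90°

0 8 8 -4 -8 6 6 S
1 160/13 32 -336/13 -288/13 6 7 W
2 80/9 16 -104/9 -112/9 7 7 S
3 32 32 -16 -32 7 8 W
4 40 8 12 -24 8 8 N
5 160/17 32/5 -144/85 -672/85 8 7 E
final 7 7 S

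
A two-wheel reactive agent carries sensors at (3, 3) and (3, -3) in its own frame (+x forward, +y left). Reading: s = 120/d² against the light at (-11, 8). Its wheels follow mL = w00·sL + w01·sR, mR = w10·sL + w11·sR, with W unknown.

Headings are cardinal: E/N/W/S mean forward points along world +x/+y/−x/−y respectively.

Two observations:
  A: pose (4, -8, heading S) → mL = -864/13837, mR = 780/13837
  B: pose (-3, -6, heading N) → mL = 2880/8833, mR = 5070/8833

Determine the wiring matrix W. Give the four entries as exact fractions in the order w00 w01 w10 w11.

1 -1 1 -1/2

obs A: pose=(4,-8,S) → sL=24/137, sR=24/101, mL=-864/13837, mR=780/13837
obs B: pose=(-3,-6,N) → sL=60/73, sR=60/121, mL=2880/8833, mR=5070/8833
sensor matrix S = [[24/137, 24/101], [60/73, 60/121]]; det S = -13253760/122222221
solve [mL_A; mL_B] = S·[w00; w01] and [mR_A; mR_B] = S·[w10; w11]:
  w00 = 1, w01 = -1, w10 = 1, w11 = -1/2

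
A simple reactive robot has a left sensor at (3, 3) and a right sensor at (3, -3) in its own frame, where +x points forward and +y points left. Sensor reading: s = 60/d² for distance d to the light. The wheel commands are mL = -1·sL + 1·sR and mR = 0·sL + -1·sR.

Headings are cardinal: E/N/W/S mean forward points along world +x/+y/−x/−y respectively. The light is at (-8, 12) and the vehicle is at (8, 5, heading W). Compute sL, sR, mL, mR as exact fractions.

60/269 12/37 1008/9953 -12/37

left sensor world pos  = (5, 2); dL² = 269
right sensor world pos = (5, 8); dR² = 185
sL = 60/269 = 60/269
sR = 60/185 = 12/37
mL = -1·sL + 1·sR = 1008/9953
mR = 0·sL + -1·sR = -12/37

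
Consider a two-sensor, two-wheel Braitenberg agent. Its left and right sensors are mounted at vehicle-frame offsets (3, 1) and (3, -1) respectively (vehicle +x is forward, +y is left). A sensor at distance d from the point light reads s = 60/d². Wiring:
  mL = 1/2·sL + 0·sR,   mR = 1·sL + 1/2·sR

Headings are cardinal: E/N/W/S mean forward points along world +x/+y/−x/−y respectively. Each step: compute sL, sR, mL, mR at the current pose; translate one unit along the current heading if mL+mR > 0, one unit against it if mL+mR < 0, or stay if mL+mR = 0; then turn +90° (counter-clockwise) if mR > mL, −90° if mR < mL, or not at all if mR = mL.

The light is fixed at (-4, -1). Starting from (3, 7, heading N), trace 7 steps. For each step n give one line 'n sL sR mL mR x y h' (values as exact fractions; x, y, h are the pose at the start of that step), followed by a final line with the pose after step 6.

n=0: pose=(3,7,N); sL=60/157, sR=12/37; mL=30/157, mR=3162/5809; mL+mR=4272/5809 → advance +1; mR−mL=2052/5809 → turn +1·90°
n=1: pose=(3,8,W); sL=3/4, sR=15/29; mL=3/8, mR=117/116; mL+mR=321/232 → advance +1; mR−mL=147/232 → turn +1·90°
n=2: pose=(2,8,S); sL=12/17, sR=60/61; mL=6/17, mR=1242/1037; mL+mR=1608/1037 → advance +1; mR−mL=876/1037 → turn +1·90°
n=3: pose=(2,7,E); sL=10/27, sR=6/13; mL=5/27, mR=211/351; mL+mR=92/117 → advance +1; mR−mL=146/351 → turn +1·90°
n=4: pose=(3,7,N); sL=60/157, sR=12/37; mL=30/157, mR=3162/5809; mL+mR=4272/5809 → advance +1; mR−mL=2052/5809 → turn +1·90°
n=5: pose=(3,8,W); sL=3/4, sR=15/29; mL=3/8, mR=117/116; mL+mR=321/232 → advance +1; mR−mL=147/232 → turn +1·90°
n=6: pose=(2,8,S); sL=12/17, sR=60/61; mL=6/17, mR=1242/1037; mL+mR=1608/1037 → advance +1; mR−mL=876/1037 → turn +1·90°

0 60/157 12/37 30/157 3162/5809 3 7 N
1 3/4 15/29 3/8 117/116 3 8 W
2 12/17 60/61 6/17 1242/1037 2 8 S
3 10/27 6/13 5/27 211/351 2 7 E
4 60/157 12/37 30/157 3162/5809 3 7 N
5 3/4 15/29 3/8 117/116 3 8 W
6 12/17 60/61 6/17 1242/1037 2 8 S
final 2 7 E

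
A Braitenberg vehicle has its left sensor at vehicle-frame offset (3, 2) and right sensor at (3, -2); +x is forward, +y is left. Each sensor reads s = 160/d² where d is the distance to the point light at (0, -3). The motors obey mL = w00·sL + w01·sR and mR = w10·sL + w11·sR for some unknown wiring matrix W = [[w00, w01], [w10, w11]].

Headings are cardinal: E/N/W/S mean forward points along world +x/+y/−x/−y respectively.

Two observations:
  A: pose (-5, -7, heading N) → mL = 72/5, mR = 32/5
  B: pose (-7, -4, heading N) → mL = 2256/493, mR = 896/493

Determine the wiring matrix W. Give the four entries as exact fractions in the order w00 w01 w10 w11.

-1/2 1 -1/2 1/2

obs A: pose=(-5,-7,N) → sL=16/5, sR=16, mL=72/5, mR=32/5
obs B: pose=(-7,-4,N) → sL=32/17, sR=160/29, mL=2256/493, mR=896/493
sensor matrix S = [[16/5, 16], [32/17, 160/29]]; det S = -6144/493
solve [mL_A; mL_B] = S·[w00; w01] and [mR_A; mR_B] = S·[w10; w11]:
  w00 = -1/2, w01 = 1, w10 = -1/2, w11 = 1/2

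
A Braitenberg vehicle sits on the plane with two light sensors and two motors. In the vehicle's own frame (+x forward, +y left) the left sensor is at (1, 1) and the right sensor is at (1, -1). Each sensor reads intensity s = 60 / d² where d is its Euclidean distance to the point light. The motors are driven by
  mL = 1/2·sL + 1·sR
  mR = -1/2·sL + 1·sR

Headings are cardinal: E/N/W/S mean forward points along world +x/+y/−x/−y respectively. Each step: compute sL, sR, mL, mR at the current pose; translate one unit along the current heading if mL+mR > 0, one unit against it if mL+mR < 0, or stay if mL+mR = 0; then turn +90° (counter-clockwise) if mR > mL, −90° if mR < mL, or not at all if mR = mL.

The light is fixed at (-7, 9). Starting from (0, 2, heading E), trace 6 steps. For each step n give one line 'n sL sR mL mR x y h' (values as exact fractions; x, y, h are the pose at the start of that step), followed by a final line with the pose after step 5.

n=0: pose=(0,2,E); sL=3/5, sR=15/32; mL=123/160, mR=27/160; mL+mR=15/16 → advance +1; mR−mL=-3/5 → turn -1·90°
n=1: pose=(1,2,S); sL=12/29, sR=60/113; mL=2418/3277, mR=1062/3277; mL+mR=120/113 → advance +1; mR−mL=-12/29 → turn -1·90°
n=2: pose=(1,1,W); sL=6/13, sR=30/49; mL=537/637, mR=243/637; mL+mR=60/49 → advance +1; mR−mL=-6/13 → turn -1·90°
n=3: pose=(0,1,N); sL=12/17, sR=60/113; mL=1698/1921, mR=342/1921; mL+mR=120/113 → advance +1; mR−mL=-12/17 → turn -1·90°
n=4: pose=(0,2,E); sL=3/5, sR=15/32; mL=123/160, mR=27/160; mL+mR=15/16 → advance +1; mR−mL=-3/5 → turn -1·90°
n=5: pose=(1,2,S); sL=12/29, sR=60/113; mL=2418/3277, mR=1062/3277; mL+mR=120/113 → advance +1; mR−mL=-12/29 → turn -1·90°

0 3/5 15/32 123/160 27/160 0 2 E
1 12/29 60/113 2418/3277 1062/3277 1 2 S
2 6/13 30/49 537/637 243/637 1 1 W
3 12/17 60/113 1698/1921 342/1921 0 1 N
4 3/5 15/32 123/160 27/160 0 2 E
5 12/29 60/113 2418/3277 1062/3277 1 2 S
final 1 1 W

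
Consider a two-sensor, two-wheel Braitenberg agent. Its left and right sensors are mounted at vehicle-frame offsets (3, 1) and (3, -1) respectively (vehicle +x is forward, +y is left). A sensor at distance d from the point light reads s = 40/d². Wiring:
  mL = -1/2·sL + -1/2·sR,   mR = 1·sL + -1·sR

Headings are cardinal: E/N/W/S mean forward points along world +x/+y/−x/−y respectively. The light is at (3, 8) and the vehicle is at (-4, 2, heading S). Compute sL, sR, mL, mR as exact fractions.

40/117 8/29 -1048/3393 224/3393

left sensor world pos  = (-3, -1); dL² = 117
right sensor world pos = (-5, -1); dR² = 145
sL = 40/117 = 40/117
sR = 40/145 = 8/29
mL = -1/2·sL + -1/2·sR = -1048/3393
mR = 1·sL + -1·sR = 224/3393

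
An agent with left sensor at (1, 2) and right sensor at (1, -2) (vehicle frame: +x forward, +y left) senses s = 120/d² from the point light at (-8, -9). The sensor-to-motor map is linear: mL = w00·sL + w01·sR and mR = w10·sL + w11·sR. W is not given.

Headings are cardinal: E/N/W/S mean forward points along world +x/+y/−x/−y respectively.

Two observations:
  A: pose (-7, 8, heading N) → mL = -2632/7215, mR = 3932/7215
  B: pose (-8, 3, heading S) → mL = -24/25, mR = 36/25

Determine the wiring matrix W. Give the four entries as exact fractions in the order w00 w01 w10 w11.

-1/2 -1/2 1/2 1

obs A: pose=(-7,8,N) → sL=24/65, sR=40/111, mL=-2632/7215, mR=3932/7215
obs B: pose=(-8,3,S) → sL=24/25, sR=24/25, mL=-24/25, mR=36/25
sensor matrix S = [[24/65, 40/111], [24/25, 24/25]]; det S = 512/60125
solve [mL_A; mL_B] = S·[w00; w01] and [mR_A; mR_B] = S·[w10; w11]:
  w00 = -1/2, w01 = -1/2, w10 = 1/2, w11 = 1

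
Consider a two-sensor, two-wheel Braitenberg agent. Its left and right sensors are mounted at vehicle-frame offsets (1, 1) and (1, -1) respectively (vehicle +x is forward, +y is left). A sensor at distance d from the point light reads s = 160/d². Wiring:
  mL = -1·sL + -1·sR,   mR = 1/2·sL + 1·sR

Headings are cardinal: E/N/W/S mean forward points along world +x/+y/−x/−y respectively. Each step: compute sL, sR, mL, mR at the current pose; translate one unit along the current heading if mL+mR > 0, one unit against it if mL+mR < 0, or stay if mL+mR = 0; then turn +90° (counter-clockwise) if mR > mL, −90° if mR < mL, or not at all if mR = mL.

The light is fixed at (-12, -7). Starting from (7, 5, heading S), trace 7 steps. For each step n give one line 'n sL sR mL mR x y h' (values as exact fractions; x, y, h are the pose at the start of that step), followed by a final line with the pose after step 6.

n=0: pose=(7,5,S); sL=160/521, sR=32/89; mL=-30912/46369, mR=23792/46369; mL+mR=-80/521 → advance -1; mR−mL=54704/46369 → turn +1·90°
n=1: pose=(7,6,E); sL=40/149, sR=5/17; mL=-1425/2533, mR=1085/2533; mL+mR=-20/149 → advance -1; mR−mL=2510/2533 → turn +1·90°
n=2: pose=(6,6,N); sL=32/97, sR=160/557; mL=-33344/54029, mR=24432/54029; mL+mR=-16/97 → advance -1; mR−mL=57776/54029 → turn +1·90°
n=3: pose=(6,5,W); sL=16/41, sR=80/229; mL=-6944/9389, mR=5112/9389; mL+mR=-8/41 → advance -1; mR−mL=12056/9389 → turn +1·90°
n=4: pose=(7,5,S); sL=160/521, sR=32/89; mL=-30912/46369, mR=23792/46369; mL+mR=-80/521 → advance -1; mR−mL=54704/46369 → turn +1·90°
n=5: pose=(7,6,E); sL=40/149, sR=5/17; mL=-1425/2533, mR=1085/2533; mL+mR=-20/149 → advance -1; mR−mL=2510/2533 → turn +1·90°
n=6: pose=(6,6,N); sL=32/97, sR=160/557; mL=-33344/54029, mR=24432/54029; mL+mR=-16/97 → advance -1; mR−mL=57776/54029 → turn +1·90°

0 160/521 32/89 -30912/46369 23792/46369 7 5 S
1 40/149 5/17 -1425/2533 1085/2533 7 6 E
2 32/97 160/557 -33344/54029 24432/54029 6 6 N
3 16/41 80/229 -6944/9389 5112/9389 6 5 W
4 160/521 32/89 -30912/46369 23792/46369 7 5 S
5 40/149 5/17 -1425/2533 1085/2533 7 6 E
6 32/97 160/557 -33344/54029 24432/54029 6 6 N
final 6 5 W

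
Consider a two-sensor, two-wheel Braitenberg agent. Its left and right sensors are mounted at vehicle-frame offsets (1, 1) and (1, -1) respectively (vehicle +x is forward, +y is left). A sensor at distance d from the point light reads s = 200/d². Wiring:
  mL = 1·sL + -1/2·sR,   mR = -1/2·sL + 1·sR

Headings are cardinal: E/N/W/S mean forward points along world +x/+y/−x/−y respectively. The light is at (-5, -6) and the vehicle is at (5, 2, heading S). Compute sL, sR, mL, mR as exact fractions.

20/17 20/13 90/221 210/221

left sensor world pos  = (6, 1); dL² = 170
right sensor world pos = (4, 1); dR² = 130
sL = 200/170 = 20/17
sR = 200/130 = 20/13
mL = 1·sL + -1/2·sR = 90/221
mR = -1/2·sL + 1·sR = 210/221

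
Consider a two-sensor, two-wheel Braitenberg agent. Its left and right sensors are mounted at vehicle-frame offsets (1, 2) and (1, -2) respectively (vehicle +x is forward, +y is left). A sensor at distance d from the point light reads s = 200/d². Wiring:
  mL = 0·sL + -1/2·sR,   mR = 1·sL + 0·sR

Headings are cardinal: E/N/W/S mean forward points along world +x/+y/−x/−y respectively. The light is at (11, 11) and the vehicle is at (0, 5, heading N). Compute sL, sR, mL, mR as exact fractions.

left sensor world pos  = (-2, 6); dL² = 194
right sensor world pos = (2, 6); dR² = 106
sL = 200/194 = 100/97
sR = 200/106 = 100/53
mL = 0·sL + -1/2·sR = -50/53
mR = 1·sL + 0·sR = 100/97

100/97 100/53 -50/53 100/97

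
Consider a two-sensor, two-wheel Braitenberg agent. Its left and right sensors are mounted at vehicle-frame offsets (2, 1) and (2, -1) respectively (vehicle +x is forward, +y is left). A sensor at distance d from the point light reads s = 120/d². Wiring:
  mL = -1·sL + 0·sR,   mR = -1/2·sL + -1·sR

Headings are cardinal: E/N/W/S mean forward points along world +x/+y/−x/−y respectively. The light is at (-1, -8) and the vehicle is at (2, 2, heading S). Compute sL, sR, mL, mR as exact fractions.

3/2 30/17 -3/2 -171/68

left sensor world pos  = (3, 0); dL² = 80
right sensor world pos = (1, 0); dR² = 68
sL = 120/80 = 3/2
sR = 120/68 = 30/17
mL = -1·sL + 0·sR = -3/2
mR = -1/2·sL + -1·sR = -171/68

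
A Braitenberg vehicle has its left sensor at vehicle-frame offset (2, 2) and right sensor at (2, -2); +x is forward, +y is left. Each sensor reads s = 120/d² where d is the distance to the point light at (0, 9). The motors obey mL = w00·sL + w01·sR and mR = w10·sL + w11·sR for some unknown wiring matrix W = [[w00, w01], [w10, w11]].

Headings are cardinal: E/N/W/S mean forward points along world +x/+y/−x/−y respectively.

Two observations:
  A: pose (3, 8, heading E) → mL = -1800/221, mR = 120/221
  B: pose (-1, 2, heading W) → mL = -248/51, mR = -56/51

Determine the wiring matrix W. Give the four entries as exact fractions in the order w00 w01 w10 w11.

-1 -1 1/2 -1/2

obs A: pose=(3,8,E) → sL=60/13, sR=60/17, mL=-1800/221, mR=120/221
obs B: pose=(-1,2,W) → sL=4/3, sR=60/17, mL=-248/51, mR=-56/51
sensor matrix S = [[60/13, 60/17], [4/3, 60/17]]; det S = 2560/221
solve [mL_A; mL_B] = S·[w00; w01] and [mR_A; mR_B] = S·[w10; w11]:
  w00 = -1, w01 = -1, w10 = 1/2, w11 = -1/2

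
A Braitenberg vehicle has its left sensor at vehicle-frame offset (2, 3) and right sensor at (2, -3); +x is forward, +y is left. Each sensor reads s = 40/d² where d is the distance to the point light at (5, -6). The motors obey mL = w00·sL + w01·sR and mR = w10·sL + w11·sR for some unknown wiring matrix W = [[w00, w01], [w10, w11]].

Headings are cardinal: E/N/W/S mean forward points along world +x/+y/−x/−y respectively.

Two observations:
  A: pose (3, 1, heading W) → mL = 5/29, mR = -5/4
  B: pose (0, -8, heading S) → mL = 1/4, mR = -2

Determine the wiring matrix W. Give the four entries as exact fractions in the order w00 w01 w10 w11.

0 1/2 -1 0

obs A: pose=(3,1,W) → sL=5/4, sR=10/29, mL=5/29, mR=-5/4
obs B: pose=(0,-8,S) → sL=2, sR=1/2, mL=1/4, mR=-2
sensor matrix S = [[5/4, 10/29], [2, 1/2]]; det S = -15/232
solve [mL_A; mL_B] = S·[w00; w01] and [mR_A; mR_B] = S·[w10; w11]:
  w00 = 0, w01 = 1/2, w10 = -1, w11 = 0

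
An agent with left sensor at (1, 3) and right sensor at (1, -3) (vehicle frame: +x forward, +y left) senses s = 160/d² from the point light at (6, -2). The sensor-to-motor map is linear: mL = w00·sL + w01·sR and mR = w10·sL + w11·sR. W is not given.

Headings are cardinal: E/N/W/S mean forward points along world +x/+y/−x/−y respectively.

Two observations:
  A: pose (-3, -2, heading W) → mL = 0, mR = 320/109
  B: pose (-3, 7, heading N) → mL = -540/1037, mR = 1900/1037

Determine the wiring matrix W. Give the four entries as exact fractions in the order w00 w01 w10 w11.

obs A: pose=(-3,-2,W) → sL=160/109, sR=160/109, mL=0, mR=320/109
obs B: pose=(-3,7,N) → sL=40/61, sR=20/17, mL=-540/1037, mR=1900/1037
sensor matrix S = [[160/109, 160/109], [40/61, 20/17]]; det S = 86400/113033
solve [mL_A; mL_B] = S·[w00; w01] and [mR_A; mR_B] = S·[w10; w11]:
  w00 = 1, w01 = -1, w10 = 1, w11 = 1

1 -1 1 1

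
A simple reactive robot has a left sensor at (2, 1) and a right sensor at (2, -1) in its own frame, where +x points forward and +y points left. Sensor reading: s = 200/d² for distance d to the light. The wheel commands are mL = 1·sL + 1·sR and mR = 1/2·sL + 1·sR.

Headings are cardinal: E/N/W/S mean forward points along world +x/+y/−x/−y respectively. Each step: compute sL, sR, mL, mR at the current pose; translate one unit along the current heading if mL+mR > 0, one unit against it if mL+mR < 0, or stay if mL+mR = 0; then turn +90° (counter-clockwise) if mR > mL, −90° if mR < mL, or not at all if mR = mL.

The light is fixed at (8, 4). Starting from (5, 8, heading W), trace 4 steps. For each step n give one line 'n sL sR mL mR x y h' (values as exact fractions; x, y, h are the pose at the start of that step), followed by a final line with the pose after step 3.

n=0: pose=(5,8,W); sL=100/17, sR=4; mL=168/17, mR=118/17; mL+mR=286/17 → advance +1; mR−mL=-50/17 → turn -1·90°
n=1: pose=(4,8,N); sL=200/61, sR=40/9; mL=4240/549, mR=3340/549; mL+mR=7580/549 → advance +1; mR−mL=-100/61 → turn -1·90°
n=2: pose=(4,9,E); sL=5, sR=10; mL=15, mR=25/2; mL+mR=55/2 → advance +1; mR−mL=-5/2 → turn -1·90°
n=3: pose=(5,9,S); sL=200/13, sR=8; mL=304/13, mR=204/13; mL+mR=508/13 → advance +1; mR−mL=-100/13 → turn -1·90°

0 100/17 4 168/17 118/17 5 8 W
1 200/61 40/9 4240/549 3340/549 4 8 N
2 5 10 15 25/2 4 9 E
3 200/13 8 304/13 204/13 5 9 S
final 5 8 W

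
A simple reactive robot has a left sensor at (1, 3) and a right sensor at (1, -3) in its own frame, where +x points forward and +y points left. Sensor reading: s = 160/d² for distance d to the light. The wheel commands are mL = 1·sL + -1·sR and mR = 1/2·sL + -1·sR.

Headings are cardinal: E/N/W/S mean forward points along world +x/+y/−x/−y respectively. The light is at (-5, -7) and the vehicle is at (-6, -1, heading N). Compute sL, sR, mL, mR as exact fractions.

left sensor world pos  = (-9, 0); dL² = 65
right sensor world pos = (-3, 0); dR² = 53
sL = 160/65 = 32/13
sR = 160/53 = 160/53
mL = 1·sL + -1·sR = -384/689
mR = 1/2·sL + -1·sR = -1232/689

32/13 160/53 -384/689 -1232/689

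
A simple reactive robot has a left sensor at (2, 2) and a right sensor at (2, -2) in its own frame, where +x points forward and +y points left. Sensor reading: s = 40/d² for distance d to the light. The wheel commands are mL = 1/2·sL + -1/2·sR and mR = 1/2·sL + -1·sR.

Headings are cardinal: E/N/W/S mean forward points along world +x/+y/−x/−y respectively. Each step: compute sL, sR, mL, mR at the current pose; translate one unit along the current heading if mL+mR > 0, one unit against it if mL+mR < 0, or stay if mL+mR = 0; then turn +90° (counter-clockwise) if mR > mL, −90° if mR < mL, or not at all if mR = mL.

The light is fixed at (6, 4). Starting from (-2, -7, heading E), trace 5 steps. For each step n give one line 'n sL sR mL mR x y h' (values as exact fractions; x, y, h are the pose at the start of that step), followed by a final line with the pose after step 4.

n=0: pose=(-2,-7,E); sL=40/117, sR=8/41; mL=352/4797, mR=-116/4797; mL+mR=236/4797 → advance +1; mR−mL=-4/41 → turn -1·90°
n=1: pose=(-1,-7,S); sL=20/97, sR=4/25; mL=56/2425, mR=-138/2425; mL+mR=-82/2425 → advance -1; mR−mL=-2/25 → turn -1·90°
n=2: pose=(-1,-6,W); sL=8/45, sR=8/29; mL=-64/1305, mR=-244/1305; mL+mR=-308/1305 → advance -1; mR−mL=-4/29 → turn -1·90°
n=3: pose=(0,-6,N); sL=5/16, sR=1/2; mL=-3/32, mR=-11/32; mL+mR=-7/16 → advance -1; mR−mL=-1/4 → turn -1·90°
n=4: pose=(0,-7,E); sL=40/97, sR=8/37; mL=352/3589, mR=-36/3589; mL+mR=316/3589 → advance +1; mR−mL=-4/37 → turn -1·90°

0 40/117 8/41 352/4797 -116/4797 -2 -7 E
1 20/97 4/25 56/2425 -138/2425 -1 -7 S
2 8/45 8/29 -64/1305 -244/1305 -1 -6 W
3 5/16 1/2 -3/32 -11/32 0 -6 N
4 40/97 8/37 352/3589 -36/3589 0 -7 E
final 1 -7 S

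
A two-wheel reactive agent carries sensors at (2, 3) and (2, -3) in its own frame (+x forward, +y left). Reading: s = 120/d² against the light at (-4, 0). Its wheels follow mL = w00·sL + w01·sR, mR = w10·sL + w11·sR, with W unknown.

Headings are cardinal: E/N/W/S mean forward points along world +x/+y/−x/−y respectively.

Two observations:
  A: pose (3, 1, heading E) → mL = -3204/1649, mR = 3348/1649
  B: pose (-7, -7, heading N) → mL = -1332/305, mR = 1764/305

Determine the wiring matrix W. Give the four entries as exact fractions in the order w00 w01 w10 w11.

-1 -1/2 1/2 1

obs A: pose=(3,1,E) → sL=120/97, sR=24/17, mL=-3204/1649, mR=3348/1649
obs B: pose=(-7,-7,N) → sL=120/61, sR=24/5, mL=-1332/305, mR=1764/305
sensor matrix S = [[120/97, 24/17], [120/61, 24/5]]; det S = 317952/100589
solve [mL_A; mL_B] = S·[w00; w01] and [mR_A; mR_B] = S·[w10; w11]:
  w00 = -1, w01 = -1/2, w10 = 1/2, w11 = 1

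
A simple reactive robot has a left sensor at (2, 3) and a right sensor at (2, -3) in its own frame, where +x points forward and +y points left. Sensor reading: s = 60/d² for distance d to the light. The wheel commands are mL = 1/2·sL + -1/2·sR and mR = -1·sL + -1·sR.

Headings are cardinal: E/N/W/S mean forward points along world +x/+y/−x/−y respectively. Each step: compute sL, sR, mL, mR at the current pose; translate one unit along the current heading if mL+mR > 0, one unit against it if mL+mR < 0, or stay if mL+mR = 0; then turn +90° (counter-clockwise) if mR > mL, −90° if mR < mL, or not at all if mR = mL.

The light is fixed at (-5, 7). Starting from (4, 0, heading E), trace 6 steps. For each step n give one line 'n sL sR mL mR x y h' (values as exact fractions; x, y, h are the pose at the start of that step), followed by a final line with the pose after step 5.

n=0: pose=(4,0,E); sL=60/137, sR=60/221; mL=2520/30277, mR=-21480/30277; mL+mR=-18960/30277 → advance -1; mR−mL=-24000/30277 → turn -1·90°
n=1: pose=(3,0,S); sL=30/101, sR=30/53; mL=-720/5353, mR=-4620/5353; mL+mR=-5340/5353 → advance -1; mR−mL=-3900/5353 → turn -1·90°
n=2: pose=(3,1,W); sL=20/39, sR=4/3; mL=-16/39, mR=-24/13; mL+mR=-88/39 → advance -1; mR−mL=-56/39 → turn -1·90°
n=3: pose=(4,1,N); sL=15/13, sR=3/8; mL=81/208, mR=-159/104; mL+mR=-237/208 → advance -1; mR−mL=-399/208 → turn -1·90°
n=4: pose=(4,0,E); sL=60/137, sR=60/221; mL=2520/30277, mR=-21480/30277; mL+mR=-18960/30277 → advance -1; mR−mL=-24000/30277 → turn -1·90°
n=5: pose=(3,0,S); sL=30/101, sR=30/53; mL=-720/5353, mR=-4620/5353; mL+mR=-5340/5353 → advance -1; mR−mL=-3900/5353 → turn -1·90°

0 60/137 60/221 2520/30277 -21480/30277 4 0 E
1 30/101 30/53 -720/5353 -4620/5353 3 0 S
2 20/39 4/3 -16/39 -24/13 3 1 W
3 15/13 3/8 81/208 -159/104 4 1 N
4 60/137 60/221 2520/30277 -21480/30277 4 0 E
5 30/101 30/53 -720/5353 -4620/5353 3 0 S
final 3 1 W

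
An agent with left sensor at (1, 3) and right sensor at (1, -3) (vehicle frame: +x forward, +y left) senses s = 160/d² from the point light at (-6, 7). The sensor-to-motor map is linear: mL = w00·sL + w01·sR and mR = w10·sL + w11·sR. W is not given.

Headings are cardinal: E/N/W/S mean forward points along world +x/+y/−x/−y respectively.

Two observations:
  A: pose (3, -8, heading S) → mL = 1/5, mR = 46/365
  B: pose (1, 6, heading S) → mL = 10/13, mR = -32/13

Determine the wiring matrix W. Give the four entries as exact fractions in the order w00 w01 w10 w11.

1/2 0 1 -1/2

obs A: pose=(3,-8,S) → sL=2/5, sR=40/73, mL=1/5, mR=46/365
obs B: pose=(1,6,S) → sL=20/13, sR=8, mL=10/13, mR=-32/13
sensor matrix S = [[2/5, 40/73], [20/13, 8]]; det S = 11184/4745
solve [mL_A; mL_B] = S·[w00; w01] and [mR_A; mR_B] = S·[w10; w11]:
  w00 = 1/2, w01 = 0, w10 = 1, w11 = -1/2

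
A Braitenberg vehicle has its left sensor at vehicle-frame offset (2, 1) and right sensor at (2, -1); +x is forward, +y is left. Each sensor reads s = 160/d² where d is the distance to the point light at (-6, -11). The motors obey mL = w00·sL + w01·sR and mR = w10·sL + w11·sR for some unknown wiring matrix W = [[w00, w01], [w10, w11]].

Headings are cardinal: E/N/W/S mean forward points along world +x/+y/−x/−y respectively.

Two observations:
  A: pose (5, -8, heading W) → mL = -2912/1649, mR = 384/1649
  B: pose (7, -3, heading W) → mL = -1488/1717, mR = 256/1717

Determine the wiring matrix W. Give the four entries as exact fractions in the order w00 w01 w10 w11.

-1/2 -1/2 1 -1

obs A: pose=(5,-8,W) → sL=32/17, sR=160/97, mL=-2912/1649, mR=384/1649
obs B: pose=(7,-3,W) → sL=16/17, sR=80/101, mL=-1488/1717, mR=256/1717
sensor matrix S = [[32/17, 160/97], [16/17, 80/101]]; det S = -10240/166549
solve [mL_A; mL_B] = S·[w00; w01] and [mR_A; mR_B] = S·[w10; w11]:
  w00 = -1/2, w01 = -1/2, w10 = 1, w11 = -1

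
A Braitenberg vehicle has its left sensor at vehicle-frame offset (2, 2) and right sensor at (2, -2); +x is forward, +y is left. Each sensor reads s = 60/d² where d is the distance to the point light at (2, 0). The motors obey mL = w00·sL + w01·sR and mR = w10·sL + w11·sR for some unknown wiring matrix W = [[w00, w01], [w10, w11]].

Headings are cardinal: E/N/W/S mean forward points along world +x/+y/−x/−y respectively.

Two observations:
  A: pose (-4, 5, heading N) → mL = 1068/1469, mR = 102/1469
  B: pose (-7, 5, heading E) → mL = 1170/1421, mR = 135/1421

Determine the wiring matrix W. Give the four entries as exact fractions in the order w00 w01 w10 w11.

obs A: pose=(-4,5,N) → sL=60/113, sR=12/13, mL=1068/1469, mR=102/1469
obs B: pose=(-7,5,E) → sL=30/49, sR=30/29, mL=1170/1421, mR=135/1421
sensor matrix S = [[60/113, 12/13], [30/49, 30/29]]; det S = -33120/2087449
solve [mL_A; mL_B] = S·[w00; w01] and [mR_A; mR_B] = S·[w10; w11]:
  w00 = 1/2, w01 = 1/2, w10 = 1, w11 = -1/2

1/2 1/2 1 -1/2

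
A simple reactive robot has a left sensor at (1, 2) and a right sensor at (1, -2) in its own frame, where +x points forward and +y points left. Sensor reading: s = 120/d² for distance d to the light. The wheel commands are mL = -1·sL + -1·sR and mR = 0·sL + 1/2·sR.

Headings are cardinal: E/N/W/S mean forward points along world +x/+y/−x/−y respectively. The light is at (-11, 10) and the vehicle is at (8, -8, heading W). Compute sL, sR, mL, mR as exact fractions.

30/181 6/29 -1956/5249 3/29

left sensor world pos  = (7, -10); dL² = 724
right sensor world pos = (7, -6); dR² = 580
sL = 120/724 = 30/181
sR = 120/580 = 6/29
mL = -1·sL + -1·sR = -1956/5249
mR = 0·sL + 1/2·sR = 3/29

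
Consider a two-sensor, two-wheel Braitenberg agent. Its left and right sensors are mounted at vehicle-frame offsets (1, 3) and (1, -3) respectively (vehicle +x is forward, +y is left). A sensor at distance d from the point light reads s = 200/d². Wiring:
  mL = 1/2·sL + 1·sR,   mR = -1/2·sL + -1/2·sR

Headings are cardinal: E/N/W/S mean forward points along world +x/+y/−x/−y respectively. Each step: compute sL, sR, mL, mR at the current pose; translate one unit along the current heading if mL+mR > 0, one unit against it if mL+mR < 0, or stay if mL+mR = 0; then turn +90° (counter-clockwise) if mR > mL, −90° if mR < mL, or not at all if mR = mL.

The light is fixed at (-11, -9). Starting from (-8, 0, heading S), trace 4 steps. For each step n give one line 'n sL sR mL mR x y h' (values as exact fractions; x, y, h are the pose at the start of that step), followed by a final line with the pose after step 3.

n=0: pose=(-8,0,S); sL=2, sR=25/8; mL=33/8, mR=-41/16; mL+mR=25/16 → advance +1; mR−mL=-107/16 → turn -1·90°
n=1: pose=(-8,-1,W); sL=200/29, sR=8/5; mL=732/145, mR=-616/145; mL+mR=4/5 → advance +1; mR−mL=-1348/145 → turn -1·90°
n=2: pose=(-9,-1,N); sL=100/41, sR=100/53; mL=6750/2173, mR=-4700/2173; mL+mR=50/53 → advance +1; mR−mL=-11450/2173 → turn -1·90°
n=3: pose=(-9,0,E); sL=200/153, sR=40/9; mL=260/51, mR=-440/153; mL+mR=20/9 → advance +1; mR−mL=-1220/153 → turn -1·90°

0 2 25/8 33/8 -41/16 -8 0 S
1 200/29 8/5 732/145 -616/145 -8 -1 W
2 100/41 100/53 6750/2173 -4700/2173 -9 -1 N
3 200/153 40/9 260/51 -440/153 -9 0 E
final -8 0 S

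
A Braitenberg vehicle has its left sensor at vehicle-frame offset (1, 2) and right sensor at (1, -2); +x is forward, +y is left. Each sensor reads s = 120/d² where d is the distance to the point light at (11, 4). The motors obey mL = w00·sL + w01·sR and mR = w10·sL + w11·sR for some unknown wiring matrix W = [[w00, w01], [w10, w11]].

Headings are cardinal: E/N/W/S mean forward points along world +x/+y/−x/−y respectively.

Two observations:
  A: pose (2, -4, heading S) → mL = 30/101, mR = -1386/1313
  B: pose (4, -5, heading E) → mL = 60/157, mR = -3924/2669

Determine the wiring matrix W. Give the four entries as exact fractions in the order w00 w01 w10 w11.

0 1/2 -1/2 -1

obs A: pose=(2,-4,S) → sL=12/13, sR=60/101, mL=30/101, mR=-1386/1313
obs B: pose=(4,-5,E) → sL=24/17, sR=120/157, mL=60/157, mR=-3924/2669
sensor matrix S = [[12/13, 60/101], [24/17, 120/157]]; det S = -466560/3504397
solve [mL_A; mL_B] = S·[w00; w01] and [mR_A; mR_B] = S·[w10; w11]:
  w00 = 0, w01 = 1/2, w10 = -1/2, w11 = -1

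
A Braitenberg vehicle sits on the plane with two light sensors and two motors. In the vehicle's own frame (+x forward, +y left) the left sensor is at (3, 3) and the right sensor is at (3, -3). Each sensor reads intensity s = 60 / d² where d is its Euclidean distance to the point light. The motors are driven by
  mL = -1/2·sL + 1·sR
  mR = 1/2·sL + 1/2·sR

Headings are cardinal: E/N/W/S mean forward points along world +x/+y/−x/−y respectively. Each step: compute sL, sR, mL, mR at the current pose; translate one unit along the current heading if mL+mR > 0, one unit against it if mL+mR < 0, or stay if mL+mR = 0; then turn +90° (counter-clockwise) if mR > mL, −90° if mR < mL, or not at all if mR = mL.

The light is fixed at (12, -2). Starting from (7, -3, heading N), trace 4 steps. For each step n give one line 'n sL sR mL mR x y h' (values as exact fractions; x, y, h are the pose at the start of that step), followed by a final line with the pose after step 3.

n=0: pose=(7,-3,N); sL=15/17, sR=15/2; mL=120/17, mR=285/68; mL+mR=45/4 → advance +1; mR−mL=-195/68 → turn -1·90°
n=1: pose=(7,-2,E); sL=60/13, sR=60/13; mL=30/13, mR=60/13; mL+mR=90/13 → advance +1; mR−mL=30/13 → turn +1·90°
n=2: pose=(8,-2,N); sL=30/29, sR=6; mL=159/29, mR=102/29; mL+mR=9 → advance +1; mR−mL=-57/29 → turn -1·90°
n=3: pose=(8,-1,E); sL=60/17, sR=12; mL=174/17, mR=132/17; mL+mR=18 → advance +1; mR−mL=-42/17 → turn -1·90°

0 15/17 15/2 120/17 285/68 7 -3 N
1 60/13 60/13 30/13 60/13 7 -2 E
2 30/29 6 159/29 102/29 8 -2 N
3 60/17 12 174/17 132/17 8 -1 E
final 9 -1 S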